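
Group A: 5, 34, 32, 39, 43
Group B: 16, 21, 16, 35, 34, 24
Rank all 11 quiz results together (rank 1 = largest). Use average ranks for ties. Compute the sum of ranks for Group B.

41.5

Sorted (descending): 43, 39, 35, 34, 34, 32, 24, 21, 16, 16, 5
The 2 values of 34 occupy positions 4–5 → average rank (4+5)/2 = 4.5.
The 2 values of 16 occupy positions 9–10 → average rank (9+10)/2 = 9.5.
Group B values → pooled ranks: 16→9.5, 21→8, 16→9.5, 35→3, 34→4.5, 24→7
Rank sum = 9.5 + 8 + 9.5 + 3 + 4.5 + 7 = 41.5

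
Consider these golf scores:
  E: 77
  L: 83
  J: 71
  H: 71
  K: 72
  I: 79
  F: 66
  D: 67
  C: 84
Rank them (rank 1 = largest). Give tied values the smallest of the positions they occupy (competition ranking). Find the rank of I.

3

Sorted (descending): 84, 83, 79, 77, 72, 71, 71, 67, 66
The 2 values of 71 occupy positions 6–7 → each gets rank 6.
I has value 79 → rank 3.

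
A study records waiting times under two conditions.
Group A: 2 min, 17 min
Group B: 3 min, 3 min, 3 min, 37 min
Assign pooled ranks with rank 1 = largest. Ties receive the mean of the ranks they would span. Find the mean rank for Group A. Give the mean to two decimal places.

4.00

Sorted (descending): 37, 17, 3, 3, 3, 2
The 3 values of 3 occupy positions 3–5 → average rank 4.
Group A values → pooled ranks: 2→6, 17→2
Mean rank = (6 + 2) / 2 = 4.00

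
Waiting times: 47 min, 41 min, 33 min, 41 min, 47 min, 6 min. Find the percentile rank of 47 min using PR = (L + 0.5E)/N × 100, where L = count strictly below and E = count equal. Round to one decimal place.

N = 6.
Strictly below 47: 4. Equal to 47: 2.
PR = (4 + 0.5·2)/6 × 100 = 83.3

83.3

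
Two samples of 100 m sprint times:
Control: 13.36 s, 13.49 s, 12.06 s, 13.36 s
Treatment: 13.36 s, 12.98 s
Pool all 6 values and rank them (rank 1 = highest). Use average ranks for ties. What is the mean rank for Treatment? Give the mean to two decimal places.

Sorted (descending): 13.49, 13.36, 13.36, 13.36, 12.98, 12.06
The 3 values of 13.36 occupy positions 2–4 → average rank 3.
Treatment values → pooled ranks: 13.36→3, 12.98→5
Mean rank = (3 + 5) / 2 = 4.00

4.00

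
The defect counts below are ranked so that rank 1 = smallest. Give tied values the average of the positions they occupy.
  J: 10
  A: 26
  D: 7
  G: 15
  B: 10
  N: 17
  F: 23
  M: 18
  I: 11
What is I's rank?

4

Sorted (ascending): 7, 10, 10, 11, 15, 17, 18, 23, 26
The 2 values of 10 occupy positions 2–3 → average rank (2+3)/2 = 2.5.
I has value 11 → rank 4.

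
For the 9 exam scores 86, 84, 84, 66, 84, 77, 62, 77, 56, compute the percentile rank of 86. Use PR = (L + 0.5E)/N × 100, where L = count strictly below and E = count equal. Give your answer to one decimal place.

N = 9.
Strictly below 86: 8. Equal to 86: 1.
PR = (8 + 0.5·1)/9 × 100 = 94.4

94.4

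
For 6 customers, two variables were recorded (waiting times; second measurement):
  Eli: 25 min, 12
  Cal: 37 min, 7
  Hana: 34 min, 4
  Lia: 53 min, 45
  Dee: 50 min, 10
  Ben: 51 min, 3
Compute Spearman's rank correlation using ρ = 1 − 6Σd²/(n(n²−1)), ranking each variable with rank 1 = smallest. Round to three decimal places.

0.086

Ranks of variable 1: 1, 3, 2, 6, 4, 5
Ranks of variable 2: 5, 3, 2, 6, 4, 1
d = r₁ − r₂: -4, 0, 0, 0, 0, 4
d²: 16, 0, 0, 0, 0, 16; Σd² = 32
ρ = 1 − 6·32/(6·35) = 1 − 192/210 = 0.086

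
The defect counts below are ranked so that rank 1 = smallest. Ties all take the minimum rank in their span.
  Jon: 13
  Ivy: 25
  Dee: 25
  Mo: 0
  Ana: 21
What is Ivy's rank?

4

Sorted (ascending): 0, 13, 21, 25, 25
The 2 values of 25 occupy positions 4–5 → each gets rank 4.
Ivy has value 25 → rank 4.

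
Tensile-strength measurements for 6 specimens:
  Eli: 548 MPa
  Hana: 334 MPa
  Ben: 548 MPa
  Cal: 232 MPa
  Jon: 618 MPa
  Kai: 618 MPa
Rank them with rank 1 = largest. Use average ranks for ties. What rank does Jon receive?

1.5

Sorted (descending): 618, 618, 548, 548, 334, 232
The 2 values of 618 occupy positions 1–2 → average rank (1+2)/2 = 1.5.
The 2 values of 548 occupy positions 3–4 → average rank (3+4)/2 = 3.5.
Jon has value 618 MPa → rank 1.5.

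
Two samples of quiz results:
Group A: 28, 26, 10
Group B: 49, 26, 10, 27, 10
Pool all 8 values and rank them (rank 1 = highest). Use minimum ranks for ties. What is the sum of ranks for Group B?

Sorted (descending): 49, 28, 27, 26, 26, 10, 10, 10
The 2 values of 26 occupy positions 4–5 → each gets rank 4.
The 3 values of 10 occupy positions 6–8 → each gets rank 6.
Group B values → pooled ranks: 49→1, 26→4, 10→6, 27→3, 10→6
Rank sum = 1 + 4 + 6 + 3 + 6 = 20

20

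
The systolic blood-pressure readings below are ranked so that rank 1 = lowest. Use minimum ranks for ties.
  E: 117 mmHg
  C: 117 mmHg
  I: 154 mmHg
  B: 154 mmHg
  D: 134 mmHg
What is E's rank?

1

Sorted (ascending): 117, 117, 134, 154, 154
The 2 values of 117 occupy positions 1–2 → each gets rank 1.
The 2 values of 154 occupy positions 4–5 → each gets rank 4.
E has value 117 mmHg → rank 1.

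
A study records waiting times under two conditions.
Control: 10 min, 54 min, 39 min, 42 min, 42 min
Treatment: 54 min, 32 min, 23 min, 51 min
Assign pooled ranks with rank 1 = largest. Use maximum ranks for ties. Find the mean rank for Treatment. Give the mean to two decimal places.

Sorted (descending): 54, 54, 51, 42, 42, 39, 32, 23, 10
The 2 values of 54 occupy positions 1–2 → each gets rank 2.
The 2 values of 42 occupy positions 4–5 → each gets rank 5.
Treatment values → pooled ranks: 54→2, 32→7, 23→8, 51→3
Mean rank = (2 + 7 + 8 + 3) / 4 = 5.00

5.00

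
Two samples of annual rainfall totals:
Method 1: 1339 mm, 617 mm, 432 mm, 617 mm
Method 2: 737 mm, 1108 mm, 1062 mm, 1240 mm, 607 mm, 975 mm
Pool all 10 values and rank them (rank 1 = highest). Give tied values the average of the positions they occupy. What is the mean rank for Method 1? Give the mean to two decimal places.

6.50

Sorted (descending): 1339, 1240, 1108, 1062, 975, 737, 617, 617, 607, 432
The 2 values of 617 occupy positions 7–8 → average rank (7+8)/2 = 7.5.
Method 1 values → pooled ranks: 1339→1, 617→7.5, 432→10, 617→7.5
Mean rank = (1 + 7.5 + 10 + 7.5) / 4 = 6.50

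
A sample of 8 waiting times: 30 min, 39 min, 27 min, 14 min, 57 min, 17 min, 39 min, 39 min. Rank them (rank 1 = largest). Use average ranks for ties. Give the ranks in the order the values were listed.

5, 3, 6, 8, 1, 7, 3, 3

Sorted (descending): 57, 39, 39, 39, 30, 27, 17, 14
The 3 values of 39 occupy positions 2–4 → average rank 3.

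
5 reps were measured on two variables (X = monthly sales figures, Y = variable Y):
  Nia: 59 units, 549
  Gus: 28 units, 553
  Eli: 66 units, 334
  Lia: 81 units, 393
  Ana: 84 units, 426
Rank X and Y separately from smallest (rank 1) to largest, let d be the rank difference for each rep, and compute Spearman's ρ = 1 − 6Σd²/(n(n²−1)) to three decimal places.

Ranks of variable 1: 2, 1, 3, 4, 5
Ranks of variable 2: 4, 5, 1, 2, 3
d = r₁ − r₂: -2, -4, 2, 2, 2
d²: 4, 16, 4, 4, 4; Σd² = 32
ρ = 1 − 6·32/(5·24) = 1 − 192/120 = -0.600

-0.600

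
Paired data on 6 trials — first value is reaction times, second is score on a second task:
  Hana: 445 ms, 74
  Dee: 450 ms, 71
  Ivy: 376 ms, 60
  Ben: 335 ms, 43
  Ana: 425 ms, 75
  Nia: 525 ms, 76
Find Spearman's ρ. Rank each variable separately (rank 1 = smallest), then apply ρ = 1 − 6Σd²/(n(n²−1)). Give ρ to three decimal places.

0.771

Ranks of variable 1: 4, 5, 2, 1, 3, 6
Ranks of variable 2: 4, 3, 2, 1, 5, 6
d = r₁ − r₂: 0, 2, 0, 0, -2, 0
d²: 0, 4, 0, 0, 4, 0; Σd² = 8
ρ = 1 − 6·8/(6·35) = 1 − 48/210 = 0.771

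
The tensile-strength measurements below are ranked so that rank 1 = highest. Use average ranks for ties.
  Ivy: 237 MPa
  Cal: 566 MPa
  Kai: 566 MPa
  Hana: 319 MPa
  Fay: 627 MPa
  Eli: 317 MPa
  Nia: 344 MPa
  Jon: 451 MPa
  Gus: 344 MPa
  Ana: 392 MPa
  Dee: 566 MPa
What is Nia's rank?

Sorted (descending): 627, 566, 566, 566, 451, 392, 344, 344, 319, 317, 237
The 3 values of 566 occupy positions 2–4 → average rank 3.
The 2 values of 344 occupy positions 7–8 → average rank (7+8)/2 = 7.5.
Nia has value 344 MPa → rank 7.5.

7.5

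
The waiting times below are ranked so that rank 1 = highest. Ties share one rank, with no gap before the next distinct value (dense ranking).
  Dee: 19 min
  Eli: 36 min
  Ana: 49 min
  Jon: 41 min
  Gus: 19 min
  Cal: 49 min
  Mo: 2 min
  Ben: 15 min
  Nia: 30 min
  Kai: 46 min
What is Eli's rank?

4

Sorted (descending): 49, 49, 46, 41, 36, 30, 19, 19, 15, 2
The 2 values of 49 share dense rank 1.
The 2 values of 19 share dense rank 6.
Remaining distinct values take the next consecutive integers.
Eli has value 36 min → rank 4.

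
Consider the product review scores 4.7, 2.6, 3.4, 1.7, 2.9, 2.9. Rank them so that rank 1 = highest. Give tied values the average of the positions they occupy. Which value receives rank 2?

Sorted (descending): 4.7, 3.4, 2.9, 2.9, 2.6, 1.7
The 2 values of 2.9 occupy positions 3–4 → average rank (3+4)/2 = 3.5.
Rank 2 → value 3.4.

3.4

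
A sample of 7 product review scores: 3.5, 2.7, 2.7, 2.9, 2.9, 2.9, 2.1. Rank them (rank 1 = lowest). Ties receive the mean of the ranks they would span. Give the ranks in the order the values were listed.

Sorted (ascending): 2.1, 2.7, 2.7, 2.9, 2.9, 2.9, 3.5
The 2 values of 2.7 occupy positions 2–3 → average rank (2+3)/2 = 2.5.
The 3 values of 2.9 occupy positions 4–6 → average rank 5.

7, 2.5, 2.5, 5, 5, 5, 1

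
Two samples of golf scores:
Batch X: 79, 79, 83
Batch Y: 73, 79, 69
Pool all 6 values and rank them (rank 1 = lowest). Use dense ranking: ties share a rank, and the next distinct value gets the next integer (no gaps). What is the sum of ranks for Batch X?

Sorted (ascending): 69, 73, 79, 79, 79, 83
The 3 values of 79 share dense rank 3.
Remaining distinct values take the next consecutive integers.
Batch X values → pooled ranks: 79→3, 79→3, 83→4
Rank sum = 3 + 3 + 4 = 10

10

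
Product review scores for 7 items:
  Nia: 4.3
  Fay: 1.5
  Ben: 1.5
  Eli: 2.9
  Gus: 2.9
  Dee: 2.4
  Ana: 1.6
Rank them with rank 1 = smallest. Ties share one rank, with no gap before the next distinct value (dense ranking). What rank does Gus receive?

4

Sorted (ascending): 1.5, 1.5, 1.6, 2.4, 2.9, 2.9, 4.3
The 2 values of 1.5 share dense rank 1.
The 2 values of 2.9 share dense rank 4.
Remaining distinct values take the next consecutive integers.
Gus has value 2.9 → rank 4.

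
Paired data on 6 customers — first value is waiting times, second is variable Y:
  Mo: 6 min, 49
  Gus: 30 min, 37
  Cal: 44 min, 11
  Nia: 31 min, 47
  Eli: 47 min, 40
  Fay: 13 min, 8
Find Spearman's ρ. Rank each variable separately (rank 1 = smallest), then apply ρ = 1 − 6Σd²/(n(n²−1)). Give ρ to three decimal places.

-0.143

Ranks of variable 1: 1, 3, 5, 4, 6, 2
Ranks of variable 2: 6, 3, 2, 5, 4, 1
d = r₁ − r₂: -5, 0, 3, -1, 2, 1
d²: 25, 0, 9, 1, 4, 1; Σd² = 40
ρ = 1 − 6·40/(6·35) = 1 − 240/210 = -0.143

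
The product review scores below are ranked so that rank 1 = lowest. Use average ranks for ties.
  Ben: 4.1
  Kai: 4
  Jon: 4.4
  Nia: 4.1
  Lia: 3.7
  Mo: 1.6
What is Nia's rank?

Sorted (ascending): 1.6, 3.7, 4, 4.1, 4.1, 4.4
The 2 values of 4.1 occupy positions 4–5 → average rank (4+5)/2 = 4.5.
Nia has value 4.1 → rank 4.5.

4.5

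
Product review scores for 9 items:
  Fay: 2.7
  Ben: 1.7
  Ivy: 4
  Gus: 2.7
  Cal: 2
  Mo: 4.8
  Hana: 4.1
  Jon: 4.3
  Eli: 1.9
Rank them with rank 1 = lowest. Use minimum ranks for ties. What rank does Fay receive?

Sorted (ascending): 1.7, 1.9, 2, 2.7, 2.7, 4, 4.1, 4.3, 4.8
The 2 values of 2.7 occupy positions 4–5 → each gets rank 4.
Fay has value 2.7 → rank 4.

4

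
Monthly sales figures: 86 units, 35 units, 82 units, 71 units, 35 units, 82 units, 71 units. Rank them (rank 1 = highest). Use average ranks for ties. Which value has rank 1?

86

Sorted (descending): 86, 82, 82, 71, 71, 35, 35
The 2 values of 82 occupy positions 2–3 → average rank (2+3)/2 = 2.5.
The 2 values of 71 occupy positions 4–5 → average rank (4+5)/2 = 4.5.
The 2 values of 35 occupy positions 6–7 → average rank (6+7)/2 = 6.5.
Rank 1 → value 86.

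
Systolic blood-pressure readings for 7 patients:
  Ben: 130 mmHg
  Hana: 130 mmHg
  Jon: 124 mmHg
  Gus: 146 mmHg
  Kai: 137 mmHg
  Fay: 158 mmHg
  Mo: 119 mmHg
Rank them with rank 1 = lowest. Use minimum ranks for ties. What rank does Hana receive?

3

Sorted (ascending): 119, 124, 130, 130, 137, 146, 158
The 2 values of 130 occupy positions 3–4 → each gets rank 3.
Hana has value 130 mmHg → rank 3.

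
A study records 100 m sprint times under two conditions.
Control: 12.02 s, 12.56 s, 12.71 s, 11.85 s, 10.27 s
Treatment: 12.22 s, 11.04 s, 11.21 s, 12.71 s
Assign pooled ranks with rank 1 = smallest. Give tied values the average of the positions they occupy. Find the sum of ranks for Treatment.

Sorted (ascending): 10.27, 11.04, 11.21, 11.85, 12.02, 12.22, 12.56, 12.71, 12.71
The 2 values of 12.71 occupy positions 8–9 → average rank (8+9)/2 = 8.5.
Treatment values → pooled ranks: 12.22→6, 11.04→2, 11.21→3, 12.71→8.5
Rank sum = 6 + 2 + 3 + 8.5 = 19.5

19.5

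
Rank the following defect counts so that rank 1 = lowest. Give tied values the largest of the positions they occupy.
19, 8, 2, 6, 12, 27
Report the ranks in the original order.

5, 3, 1, 2, 4, 6

Sorted (ascending): 2, 6, 8, 12, 19, 27
No ties — each value takes its position as its rank.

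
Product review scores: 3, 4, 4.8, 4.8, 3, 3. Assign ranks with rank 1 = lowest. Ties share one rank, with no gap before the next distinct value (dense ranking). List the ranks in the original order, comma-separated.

1, 2, 3, 3, 1, 1

Sorted (ascending): 3, 3, 3, 4, 4.8, 4.8
The 3 values of 3 share dense rank 1.
The 2 values of 4.8 share dense rank 3.
Remaining distinct values take the next consecutive integers.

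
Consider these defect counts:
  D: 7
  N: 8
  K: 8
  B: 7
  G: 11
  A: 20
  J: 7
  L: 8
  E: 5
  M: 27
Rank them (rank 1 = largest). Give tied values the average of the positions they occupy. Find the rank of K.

5

Sorted (descending): 27, 20, 11, 8, 8, 8, 7, 7, 7, 5
The 3 values of 8 occupy positions 4–6 → average rank 5.
The 3 values of 7 occupy positions 7–9 → average rank 8.
K has value 8 → rank 5.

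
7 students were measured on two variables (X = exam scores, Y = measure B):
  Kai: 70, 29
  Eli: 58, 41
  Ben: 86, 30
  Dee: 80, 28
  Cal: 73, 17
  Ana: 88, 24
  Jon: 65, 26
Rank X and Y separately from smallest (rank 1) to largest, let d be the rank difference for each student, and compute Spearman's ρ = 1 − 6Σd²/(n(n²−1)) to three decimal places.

Ranks of variable 1: 3, 1, 6, 5, 4, 7, 2
Ranks of variable 2: 5, 7, 6, 4, 1, 2, 3
d = r₁ − r₂: -2, -6, 0, 1, 3, 5, -1
d²: 4, 36, 0, 1, 9, 25, 1; Σd² = 76
ρ = 1 − 6·76/(7·48) = 1 − 456/336 = -0.357

-0.357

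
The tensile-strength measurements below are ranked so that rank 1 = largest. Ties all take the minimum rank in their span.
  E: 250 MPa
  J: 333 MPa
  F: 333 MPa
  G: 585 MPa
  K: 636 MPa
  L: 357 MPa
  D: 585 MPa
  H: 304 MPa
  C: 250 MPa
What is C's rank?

8

Sorted (descending): 636, 585, 585, 357, 333, 333, 304, 250, 250
The 2 values of 585 occupy positions 2–3 → each gets rank 2.
The 2 values of 333 occupy positions 5–6 → each gets rank 5.
The 2 values of 250 occupy positions 8–9 → each gets rank 8.
C has value 250 MPa → rank 8.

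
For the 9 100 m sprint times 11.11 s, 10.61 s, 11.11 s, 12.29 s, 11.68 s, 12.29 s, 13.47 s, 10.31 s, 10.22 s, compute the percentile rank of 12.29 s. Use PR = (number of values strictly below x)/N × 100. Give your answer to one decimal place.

N = 9.
Strictly below 12.29: 6. Equal to 12.29: 2.
PR = 6/9 × 100 = 66.7

66.7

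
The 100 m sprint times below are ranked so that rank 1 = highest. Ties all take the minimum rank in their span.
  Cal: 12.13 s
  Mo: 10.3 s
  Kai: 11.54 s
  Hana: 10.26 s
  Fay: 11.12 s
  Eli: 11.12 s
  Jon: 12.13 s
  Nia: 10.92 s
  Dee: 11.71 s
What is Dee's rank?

3

Sorted (descending): 12.13, 12.13, 11.71, 11.54, 11.12, 11.12, 10.92, 10.3, 10.26
The 2 values of 12.13 occupy positions 1–2 → each gets rank 1.
The 2 values of 11.12 occupy positions 5–6 → each gets rank 5.
Dee has value 11.71 s → rank 3.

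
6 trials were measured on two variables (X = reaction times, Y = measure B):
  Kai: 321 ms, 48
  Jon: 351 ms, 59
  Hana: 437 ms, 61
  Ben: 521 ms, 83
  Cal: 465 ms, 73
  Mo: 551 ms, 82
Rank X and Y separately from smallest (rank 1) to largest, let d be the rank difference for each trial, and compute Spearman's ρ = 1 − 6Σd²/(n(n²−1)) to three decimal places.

0.943

Ranks of variable 1: 1, 2, 3, 5, 4, 6
Ranks of variable 2: 1, 2, 3, 6, 4, 5
d = r₁ − r₂: 0, 0, 0, -1, 0, 1
d²: 0, 0, 0, 1, 0, 1; Σd² = 2
ρ = 1 − 6·2/(6·35) = 1 − 12/210 = 0.943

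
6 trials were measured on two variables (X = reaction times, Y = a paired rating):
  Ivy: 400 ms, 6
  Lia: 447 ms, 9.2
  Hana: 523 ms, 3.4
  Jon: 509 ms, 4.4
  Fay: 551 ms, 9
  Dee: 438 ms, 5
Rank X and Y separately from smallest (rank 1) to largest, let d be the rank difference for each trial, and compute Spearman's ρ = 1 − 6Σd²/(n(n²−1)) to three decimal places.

Ranks of variable 1: 1, 3, 5, 4, 6, 2
Ranks of variable 2: 4, 6, 1, 2, 5, 3
d = r₁ − r₂: -3, -3, 4, 2, 1, -1
d²: 9, 9, 16, 4, 1, 1; Σd² = 40
ρ = 1 − 6·40/(6·35) = 1 − 240/210 = -0.143

-0.143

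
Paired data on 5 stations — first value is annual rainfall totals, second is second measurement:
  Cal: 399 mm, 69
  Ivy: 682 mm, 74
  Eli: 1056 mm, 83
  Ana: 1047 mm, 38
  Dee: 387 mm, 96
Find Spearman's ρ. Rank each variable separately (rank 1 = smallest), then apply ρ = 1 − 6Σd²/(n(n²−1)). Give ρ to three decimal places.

-0.300

Ranks of variable 1: 2, 3, 5, 4, 1
Ranks of variable 2: 2, 3, 4, 1, 5
d = r₁ − r₂: 0, 0, 1, 3, -4
d²: 0, 0, 1, 9, 16; Σd² = 26
ρ = 1 − 6·26/(5·24) = 1 − 156/120 = -0.300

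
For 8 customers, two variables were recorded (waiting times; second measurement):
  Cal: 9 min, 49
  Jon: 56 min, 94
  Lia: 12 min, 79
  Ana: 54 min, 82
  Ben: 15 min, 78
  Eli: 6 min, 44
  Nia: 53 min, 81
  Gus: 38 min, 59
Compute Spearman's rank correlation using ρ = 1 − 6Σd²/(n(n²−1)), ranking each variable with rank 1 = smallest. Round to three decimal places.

0.905

Ranks of variable 1: 2, 8, 3, 7, 4, 1, 6, 5
Ranks of variable 2: 2, 8, 5, 7, 4, 1, 6, 3
d = r₁ − r₂: 0, 0, -2, 0, 0, 0, 0, 2
d²: 0, 0, 4, 0, 0, 0, 0, 4; Σd² = 8
ρ = 1 − 6·8/(8·63) = 1 − 48/504 = 0.905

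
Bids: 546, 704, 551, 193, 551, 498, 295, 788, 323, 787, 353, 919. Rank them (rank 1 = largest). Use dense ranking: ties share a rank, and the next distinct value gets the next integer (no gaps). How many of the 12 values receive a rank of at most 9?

Sorted (descending): 919, 788, 787, 704, 551, 551, 546, 498, 353, 323, 295, 193
The 2 values of 551 share dense rank 5.
Remaining distinct values take the next consecutive integers.
Ranks ≤ 9: {1, 2, 3, 4, 5, 5, 6, 7, 8, 9} → 10 values.

10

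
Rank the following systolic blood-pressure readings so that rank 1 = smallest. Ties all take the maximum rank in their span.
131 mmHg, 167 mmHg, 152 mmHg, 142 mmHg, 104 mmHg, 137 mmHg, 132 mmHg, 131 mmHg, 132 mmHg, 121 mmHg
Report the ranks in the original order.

4, 10, 9, 8, 1, 7, 6, 4, 6, 2

Sorted (ascending): 104, 121, 131, 131, 132, 132, 137, 142, 152, 167
The 2 values of 131 occupy positions 3–4 → each gets rank 4.
The 2 values of 132 occupy positions 5–6 → each gets rank 6.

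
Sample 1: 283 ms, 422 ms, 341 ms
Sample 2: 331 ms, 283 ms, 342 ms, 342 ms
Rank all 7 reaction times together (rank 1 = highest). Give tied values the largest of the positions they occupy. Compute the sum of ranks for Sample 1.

12

Sorted (descending): 422, 342, 342, 341, 331, 283, 283
The 2 values of 342 occupy positions 2–3 → each gets rank 3.
The 2 values of 283 occupy positions 6–7 → each gets rank 7.
Sample 1 values → pooled ranks: 283→7, 422→1, 341→4
Rank sum = 7 + 1 + 4 = 12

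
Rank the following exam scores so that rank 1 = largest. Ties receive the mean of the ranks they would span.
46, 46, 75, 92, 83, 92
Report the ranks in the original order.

Sorted (descending): 92, 92, 83, 75, 46, 46
The 2 values of 92 occupy positions 1–2 → average rank (1+2)/2 = 1.5.
The 2 values of 46 occupy positions 5–6 → average rank (5+6)/2 = 5.5.

5.5, 5.5, 4, 1.5, 3, 1.5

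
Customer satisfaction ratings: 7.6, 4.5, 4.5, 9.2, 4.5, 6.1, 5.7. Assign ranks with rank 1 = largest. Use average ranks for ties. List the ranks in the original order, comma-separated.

Sorted (descending): 9.2, 7.6, 6.1, 5.7, 4.5, 4.5, 4.5
The 3 values of 4.5 occupy positions 5–7 → average rank 6.

2, 6, 6, 1, 6, 3, 4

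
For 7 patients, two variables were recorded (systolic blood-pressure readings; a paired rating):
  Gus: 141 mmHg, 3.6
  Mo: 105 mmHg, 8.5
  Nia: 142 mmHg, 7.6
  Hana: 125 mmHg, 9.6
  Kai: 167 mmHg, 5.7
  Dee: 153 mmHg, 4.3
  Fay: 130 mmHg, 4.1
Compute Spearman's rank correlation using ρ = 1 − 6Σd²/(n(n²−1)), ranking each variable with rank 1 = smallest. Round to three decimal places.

-0.393

Ranks of variable 1: 4, 1, 5, 2, 7, 6, 3
Ranks of variable 2: 1, 6, 5, 7, 4, 3, 2
d = r₁ − r₂: 3, -5, 0, -5, 3, 3, 1
d²: 9, 25, 0, 25, 9, 9, 1; Σd² = 78
ρ = 1 − 6·78/(7·48) = 1 − 468/336 = -0.393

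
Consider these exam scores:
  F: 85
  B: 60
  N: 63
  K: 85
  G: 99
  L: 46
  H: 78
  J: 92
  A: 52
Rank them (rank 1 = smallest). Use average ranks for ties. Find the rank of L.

Sorted (ascending): 46, 52, 60, 63, 78, 85, 85, 92, 99
The 2 values of 85 occupy positions 6–7 → average rank (6+7)/2 = 6.5.
L has value 46 → rank 1.

1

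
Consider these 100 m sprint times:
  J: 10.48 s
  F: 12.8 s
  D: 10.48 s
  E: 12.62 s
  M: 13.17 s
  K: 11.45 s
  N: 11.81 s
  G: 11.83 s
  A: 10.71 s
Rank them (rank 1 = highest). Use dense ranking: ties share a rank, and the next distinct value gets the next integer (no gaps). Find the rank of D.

8

Sorted (descending): 13.17, 12.8, 12.62, 11.83, 11.81, 11.45, 10.71, 10.48, 10.48
The 2 values of 10.48 share dense rank 8.
Remaining distinct values take the next consecutive integers.
D has value 10.48 s → rank 8.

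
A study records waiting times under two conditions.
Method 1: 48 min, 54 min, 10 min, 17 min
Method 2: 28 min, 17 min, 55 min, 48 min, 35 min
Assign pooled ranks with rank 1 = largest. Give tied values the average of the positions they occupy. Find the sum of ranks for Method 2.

Sorted (descending): 55, 54, 48, 48, 35, 28, 17, 17, 10
The 2 values of 48 occupy positions 3–4 → average rank (3+4)/2 = 3.5.
The 2 values of 17 occupy positions 7–8 → average rank (7+8)/2 = 7.5.
Method 2 values → pooled ranks: 28→6, 17→7.5, 55→1, 48→3.5, 35→5
Rank sum = 6 + 7.5 + 1 + 3.5 + 5 = 23

23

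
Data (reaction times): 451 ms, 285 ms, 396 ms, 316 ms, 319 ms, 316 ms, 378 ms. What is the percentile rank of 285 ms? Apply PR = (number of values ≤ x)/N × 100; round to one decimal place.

N = 7.
Strictly below 285: 0. Equal to 285: 1.
PR = 1/7 × 100 = 14.3

14.3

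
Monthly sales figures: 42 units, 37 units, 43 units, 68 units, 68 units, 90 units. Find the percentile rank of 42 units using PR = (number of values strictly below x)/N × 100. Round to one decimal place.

N = 6.
Strictly below 42: 1. Equal to 42: 1.
PR = 1/6 × 100 = 16.7

16.7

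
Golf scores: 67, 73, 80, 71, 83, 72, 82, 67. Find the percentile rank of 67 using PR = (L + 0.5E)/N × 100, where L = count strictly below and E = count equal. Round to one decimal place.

12.5

N = 8.
Strictly below 67: 0. Equal to 67: 2.
PR = (0 + 0.5·2)/8 × 100 = 12.5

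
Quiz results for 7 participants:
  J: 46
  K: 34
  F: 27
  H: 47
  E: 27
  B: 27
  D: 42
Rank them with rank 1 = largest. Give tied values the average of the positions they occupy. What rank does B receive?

6

Sorted (descending): 47, 46, 42, 34, 27, 27, 27
The 3 values of 27 occupy positions 5–7 → average rank 6.
B has value 27 → rank 6.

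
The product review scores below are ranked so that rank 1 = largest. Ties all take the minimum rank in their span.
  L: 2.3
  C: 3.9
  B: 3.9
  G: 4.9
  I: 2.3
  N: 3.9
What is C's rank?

Sorted (descending): 4.9, 3.9, 3.9, 3.9, 2.3, 2.3
The 3 values of 3.9 occupy positions 2–4 → each gets rank 2.
The 2 values of 2.3 occupy positions 5–6 → each gets rank 5.
C has value 3.9 → rank 2.

2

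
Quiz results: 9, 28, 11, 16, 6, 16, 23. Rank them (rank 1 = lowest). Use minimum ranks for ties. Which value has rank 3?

Sorted (ascending): 6, 9, 11, 16, 16, 23, 28
The 2 values of 16 occupy positions 4–5 → each gets rank 4.
Rank 3 → value 11.

11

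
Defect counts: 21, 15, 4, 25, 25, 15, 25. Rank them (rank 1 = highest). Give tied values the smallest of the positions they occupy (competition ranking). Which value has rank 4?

Sorted (descending): 25, 25, 25, 21, 15, 15, 4
The 3 values of 25 occupy positions 1–3 → each gets rank 1.
The 2 values of 15 occupy positions 5–6 → each gets rank 5.
Rank 4 → value 21.

21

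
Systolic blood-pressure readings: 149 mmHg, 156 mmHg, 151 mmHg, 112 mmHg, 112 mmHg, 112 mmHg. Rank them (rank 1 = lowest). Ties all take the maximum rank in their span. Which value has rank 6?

Sorted (ascending): 112, 112, 112, 149, 151, 156
The 3 values of 112 occupy positions 1–3 → each gets rank 3.
Rank 6 → value 156.

156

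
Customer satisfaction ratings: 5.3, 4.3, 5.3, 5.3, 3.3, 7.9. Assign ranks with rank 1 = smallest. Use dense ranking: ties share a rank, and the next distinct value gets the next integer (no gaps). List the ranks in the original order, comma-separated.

Sorted (ascending): 3.3, 4.3, 5.3, 5.3, 5.3, 7.9
The 3 values of 5.3 share dense rank 3.
Remaining distinct values take the next consecutive integers.

3, 2, 3, 3, 1, 4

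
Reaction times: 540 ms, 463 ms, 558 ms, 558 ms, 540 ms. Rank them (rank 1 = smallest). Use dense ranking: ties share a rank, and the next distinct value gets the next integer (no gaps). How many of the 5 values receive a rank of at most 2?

Sorted (ascending): 463, 540, 540, 558, 558
The 2 values of 540 share dense rank 2.
The 2 values of 558 share dense rank 3.
Remaining distinct values take the next consecutive integers.
Ranks ≤ 2: {1, 2, 2} → 3 values.

3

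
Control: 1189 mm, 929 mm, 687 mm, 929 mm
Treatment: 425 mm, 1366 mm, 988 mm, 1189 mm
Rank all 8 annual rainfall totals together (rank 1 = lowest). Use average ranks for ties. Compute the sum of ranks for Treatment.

20.5

Sorted (ascending): 425, 687, 929, 929, 988, 1189, 1189, 1366
The 2 values of 929 occupy positions 3–4 → average rank (3+4)/2 = 3.5.
The 2 values of 1189 occupy positions 6–7 → average rank (6+7)/2 = 6.5.
Treatment values → pooled ranks: 425→1, 1366→8, 988→5, 1189→6.5
Rank sum = 1 + 8 + 5 + 6.5 = 20.5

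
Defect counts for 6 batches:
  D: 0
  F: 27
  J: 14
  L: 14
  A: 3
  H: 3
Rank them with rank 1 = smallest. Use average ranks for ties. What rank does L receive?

Sorted (ascending): 0, 3, 3, 14, 14, 27
The 2 values of 3 occupy positions 2–3 → average rank (2+3)/2 = 2.5.
The 2 values of 14 occupy positions 4–5 → average rank (4+5)/2 = 4.5.
L has value 14 → rank 4.5.

4.5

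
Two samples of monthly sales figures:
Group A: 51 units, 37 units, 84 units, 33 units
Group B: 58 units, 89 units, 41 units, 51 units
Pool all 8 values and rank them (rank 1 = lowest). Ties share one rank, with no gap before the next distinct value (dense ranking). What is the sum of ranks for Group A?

Sorted (ascending): 33, 37, 41, 51, 51, 58, 84, 89
The 2 values of 51 share dense rank 4.
Remaining distinct values take the next consecutive integers.
Group A values → pooled ranks: 51→4, 37→2, 84→6, 33→1
Rank sum = 4 + 2 + 6 + 1 = 13

13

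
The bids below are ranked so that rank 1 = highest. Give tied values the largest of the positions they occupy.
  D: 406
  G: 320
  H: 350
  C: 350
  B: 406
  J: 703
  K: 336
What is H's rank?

5

Sorted (descending): 703, 406, 406, 350, 350, 336, 320
The 2 values of 406 occupy positions 2–3 → each gets rank 3.
The 2 values of 350 occupy positions 4–5 → each gets rank 5.
H has value 350 → rank 5.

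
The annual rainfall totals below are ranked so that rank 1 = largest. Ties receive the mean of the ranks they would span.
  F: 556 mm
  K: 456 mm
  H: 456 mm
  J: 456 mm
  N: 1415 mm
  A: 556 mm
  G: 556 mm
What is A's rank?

Sorted (descending): 1415, 556, 556, 556, 456, 456, 456
The 3 values of 556 occupy positions 2–4 → average rank 3.
The 3 values of 456 occupy positions 5–7 → average rank 6.
A has value 556 mm → rank 3.

3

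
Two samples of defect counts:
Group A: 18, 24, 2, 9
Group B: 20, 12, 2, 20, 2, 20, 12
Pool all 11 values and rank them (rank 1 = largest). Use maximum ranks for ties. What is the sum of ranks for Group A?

25

Sorted (descending): 24, 20, 20, 20, 18, 12, 12, 9, 2, 2, 2
The 3 values of 20 occupy positions 2–4 → each gets rank 4.
The 2 values of 12 occupy positions 6–7 → each gets rank 7.
The 3 values of 2 occupy positions 9–11 → each gets rank 11.
Group A values → pooled ranks: 18→5, 24→1, 2→11, 9→8
Rank sum = 5 + 1 + 11 + 8 = 25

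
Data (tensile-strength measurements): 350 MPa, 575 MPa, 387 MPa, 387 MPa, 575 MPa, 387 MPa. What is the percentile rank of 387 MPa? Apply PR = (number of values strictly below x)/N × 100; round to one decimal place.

16.7

N = 6.
Strictly below 387: 1. Equal to 387: 3.
PR = 1/6 × 100 = 16.7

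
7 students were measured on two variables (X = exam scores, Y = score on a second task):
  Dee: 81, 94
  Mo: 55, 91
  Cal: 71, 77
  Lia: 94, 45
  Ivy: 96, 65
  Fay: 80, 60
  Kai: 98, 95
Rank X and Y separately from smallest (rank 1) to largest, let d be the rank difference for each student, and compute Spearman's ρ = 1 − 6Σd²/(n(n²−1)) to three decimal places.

Ranks of variable 1: 4, 1, 2, 5, 6, 3, 7
Ranks of variable 2: 6, 5, 4, 1, 3, 2, 7
d = r₁ − r₂: -2, -4, -2, 4, 3, 1, 0
d²: 4, 16, 4, 16, 9, 1, 0; Σd² = 50
ρ = 1 − 6·50/(7·48) = 1 − 300/336 = 0.107

0.107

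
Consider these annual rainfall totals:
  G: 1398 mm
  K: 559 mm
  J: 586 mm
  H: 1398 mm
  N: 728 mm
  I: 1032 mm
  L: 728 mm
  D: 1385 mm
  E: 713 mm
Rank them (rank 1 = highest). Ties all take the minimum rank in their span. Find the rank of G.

Sorted (descending): 1398, 1398, 1385, 1032, 728, 728, 713, 586, 559
The 2 values of 1398 occupy positions 1–2 → each gets rank 1.
The 2 values of 728 occupy positions 5–6 → each gets rank 5.
G has value 1398 mm → rank 1.

1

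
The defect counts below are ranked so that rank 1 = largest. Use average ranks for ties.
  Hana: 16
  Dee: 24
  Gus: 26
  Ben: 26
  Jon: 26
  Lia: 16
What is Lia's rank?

5.5

Sorted (descending): 26, 26, 26, 24, 16, 16
The 3 values of 26 occupy positions 1–3 → average rank 2.
The 2 values of 16 occupy positions 5–6 → average rank (5+6)/2 = 5.5.
Lia has value 16 → rank 5.5.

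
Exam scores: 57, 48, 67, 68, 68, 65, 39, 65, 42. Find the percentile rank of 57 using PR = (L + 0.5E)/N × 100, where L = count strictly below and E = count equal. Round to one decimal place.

38.9

N = 9.
Strictly below 57: 3. Equal to 57: 1.
PR = (3 + 0.5·1)/9 × 100 = 38.9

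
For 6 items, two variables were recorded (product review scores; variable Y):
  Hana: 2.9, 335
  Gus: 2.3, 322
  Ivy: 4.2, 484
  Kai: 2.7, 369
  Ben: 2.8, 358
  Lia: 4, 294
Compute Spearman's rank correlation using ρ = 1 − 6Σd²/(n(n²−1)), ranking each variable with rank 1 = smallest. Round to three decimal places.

0.200

Ranks of variable 1: 4, 1, 6, 2, 3, 5
Ranks of variable 2: 3, 2, 6, 5, 4, 1
d = r₁ − r₂: 1, -1, 0, -3, -1, 4
d²: 1, 1, 0, 9, 1, 16; Σd² = 28
ρ = 1 − 6·28/(6·35) = 1 − 168/210 = 0.200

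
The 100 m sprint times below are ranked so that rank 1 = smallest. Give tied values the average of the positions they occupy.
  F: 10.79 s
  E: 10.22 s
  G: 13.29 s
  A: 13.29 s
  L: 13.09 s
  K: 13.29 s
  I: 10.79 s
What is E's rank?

1

Sorted (ascending): 10.22, 10.79, 10.79, 13.09, 13.29, 13.29, 13.29
The 2 values of 10.79 occupy positions 2–3 → average rank (2+3)/2 = 2.5.
The 3 values of 13.29 occupy positions 5–7 → average rank 6.
E has value 10.22 s → rank 1.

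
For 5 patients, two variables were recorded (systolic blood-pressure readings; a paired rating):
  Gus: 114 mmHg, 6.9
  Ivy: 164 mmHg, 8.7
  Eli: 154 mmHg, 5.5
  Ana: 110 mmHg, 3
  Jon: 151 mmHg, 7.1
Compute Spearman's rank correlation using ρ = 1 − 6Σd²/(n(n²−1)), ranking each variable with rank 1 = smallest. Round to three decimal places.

0.700

Ranks of variable 1: 2, 5, 4, 1, 3
Ranks of variable 2: 3, 5, 2, 1, 4
d = r₁ − r₂: -1, 0, 2, 0, -1
d²: 1, 0, 4, 0, 1; Σd² = 6
ρ = 1 − 6·6/(5·24) = 1 − 36/120 = 0.700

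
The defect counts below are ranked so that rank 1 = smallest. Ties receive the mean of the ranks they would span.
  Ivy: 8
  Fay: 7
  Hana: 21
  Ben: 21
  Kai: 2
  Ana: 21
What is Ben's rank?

5

Sorted (ascending): 2, 7, 8, 21, 21, 21
The 3 values of 21 occupy positions 4–6 → average rank 5.
Ben has value 21 → rank 5.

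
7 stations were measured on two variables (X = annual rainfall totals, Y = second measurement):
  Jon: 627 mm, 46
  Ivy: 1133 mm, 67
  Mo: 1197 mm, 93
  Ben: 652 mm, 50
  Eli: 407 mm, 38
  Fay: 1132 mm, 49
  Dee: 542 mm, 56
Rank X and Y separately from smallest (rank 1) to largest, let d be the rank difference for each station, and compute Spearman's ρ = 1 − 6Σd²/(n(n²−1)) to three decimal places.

0.750

Ranks of variable 1: 3, 6, 7, 4, 1, 5, 2
Ranks of variable 2: 2, 6, 7, 4, 1, 3, 5
d = r₁ − r₂: 1, 0, 0, 0, 0, 2, -3
d²: 1, 0, 0, 0, 0, 4, 9; Σd² = 14
ρ = 1 − 6·14/(7·48) = 1 − 84/336 = 0.750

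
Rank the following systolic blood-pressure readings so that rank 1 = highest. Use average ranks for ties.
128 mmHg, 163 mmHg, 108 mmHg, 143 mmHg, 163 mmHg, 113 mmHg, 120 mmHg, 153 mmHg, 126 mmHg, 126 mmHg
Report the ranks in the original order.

5, 1.5, 10, 4, 1.5, 9, 8, 3, 6.5, 6.5

Sorted (descending): 163, 163, 153, 143, 128, 126, 126, 120, 113, 108
The 2 values of 163 occupy positions 1–2 → average rank (1+2)/2 = 1.5.
The 2 values of 126 occupy positions 6–7 → average rank (6+7)/2 = 6.5.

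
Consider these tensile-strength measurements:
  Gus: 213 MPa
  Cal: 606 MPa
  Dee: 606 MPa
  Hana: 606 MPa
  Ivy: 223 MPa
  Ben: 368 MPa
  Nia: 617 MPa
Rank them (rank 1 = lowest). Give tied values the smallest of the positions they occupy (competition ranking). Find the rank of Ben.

Sorted (ascending): 213, 223, 368, 606, 606, 606, 617
The 3 values of 606 occupy positions 4–6 → each gets rank 4.
Ben has value 368 MPa → rank 3.

3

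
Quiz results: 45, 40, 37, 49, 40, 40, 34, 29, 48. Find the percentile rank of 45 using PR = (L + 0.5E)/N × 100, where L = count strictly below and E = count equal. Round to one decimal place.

72.2

N = 9.
Strictly below 45: 6. Equal to 45: 1.
PR = (6 + 0.5·1)/9 × 100 = 72.2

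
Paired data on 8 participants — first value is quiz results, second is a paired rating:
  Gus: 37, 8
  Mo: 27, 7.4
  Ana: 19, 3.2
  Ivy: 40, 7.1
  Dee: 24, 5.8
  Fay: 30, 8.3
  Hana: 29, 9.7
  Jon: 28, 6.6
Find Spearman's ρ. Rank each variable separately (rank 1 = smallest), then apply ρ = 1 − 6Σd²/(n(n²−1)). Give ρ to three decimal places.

Ranks of variable 1: 7, 3, 1, 8, 2, 6, 5, 4
Ranks of variable 2: 6, 5, 1, 4, 2, 7, 8, 3
d = r₁ − r₂: 1, -2, 0, 4, 0, -1, -3, 1
d²: 1, 4, 0, 16, 0, 1, 9, 1; Σd² = 32
ρ = 1 − 6·32/(8·63) = 1 − 192/504 = 0.619

0.619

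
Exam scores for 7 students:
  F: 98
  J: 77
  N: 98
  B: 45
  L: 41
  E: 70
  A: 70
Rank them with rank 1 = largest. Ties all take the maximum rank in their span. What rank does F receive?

Sorted (descending): 98, 98, 77, 70, 70, 45, 41
The 2 values of 98 occupy positions 1–2 → each gets rank 2.
The 2 values of 70 occupy positions 4–5 → each gets rank 5.
F has value 98 → rank 2.

2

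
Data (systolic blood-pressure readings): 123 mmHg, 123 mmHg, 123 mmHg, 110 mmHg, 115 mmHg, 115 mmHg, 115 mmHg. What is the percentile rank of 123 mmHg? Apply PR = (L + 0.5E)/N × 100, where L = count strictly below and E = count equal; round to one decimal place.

N = 7.
Strictly below 123: 4. Equal to 123: 3.
PR = (4 + 0.5·3)/7 × 100 = 78.6

78.6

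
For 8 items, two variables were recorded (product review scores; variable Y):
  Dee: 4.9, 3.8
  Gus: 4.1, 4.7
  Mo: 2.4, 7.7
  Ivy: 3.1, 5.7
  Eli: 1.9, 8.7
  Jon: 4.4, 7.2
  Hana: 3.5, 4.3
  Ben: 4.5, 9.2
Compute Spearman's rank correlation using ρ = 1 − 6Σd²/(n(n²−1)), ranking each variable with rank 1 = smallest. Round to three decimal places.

Ranks of variable 1: 8, 5, 2, 3, 1, 6, 4, 7
Ranks of variable 2: 1, 3, 6, 4, 7, 5, 2, 8
d = r₁ − r₂: 7, 2, -4, -1, -6, 1, 2, -1
d²: 49, 4, 16, 1, 36, 1, 4, 1; Σd² = 112
ρ = 1 − 6·112/(8·63) = 1 − 672/504 = -0.333

-0.333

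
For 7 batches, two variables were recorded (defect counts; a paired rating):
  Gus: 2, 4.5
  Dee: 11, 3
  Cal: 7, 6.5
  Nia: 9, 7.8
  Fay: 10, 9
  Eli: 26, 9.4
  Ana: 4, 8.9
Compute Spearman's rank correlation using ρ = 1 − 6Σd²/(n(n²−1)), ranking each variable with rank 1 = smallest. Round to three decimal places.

Ranks of variable 1: 1, 6, 3, 4, 5, 7, 2
Ranks of variable 2: 2, 1, 3, 4, 6, 7, 5
d = r₁ − r₂: -1, 5, 0, 0, -1, 0, -3
d²: 1, 25, 0, 0, 1, 0, 9; Σd² = 36
ρ = 1 − 6·36/(7·48) = 1 − 216/336 = 0.357

0.357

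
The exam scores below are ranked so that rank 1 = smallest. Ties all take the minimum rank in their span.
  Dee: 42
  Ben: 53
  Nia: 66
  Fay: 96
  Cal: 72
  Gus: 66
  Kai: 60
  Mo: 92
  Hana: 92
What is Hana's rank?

Sorted (ascending): 42, 53, 60, 66, 66, 72, 92, 92, 96
The 2 values of 66 occupy positions 4–5 → each gets rank 4.
The 2 values of 92 occupy positions 7–8 → each gets rank 7.
Hana has value 92 → rank 7.

7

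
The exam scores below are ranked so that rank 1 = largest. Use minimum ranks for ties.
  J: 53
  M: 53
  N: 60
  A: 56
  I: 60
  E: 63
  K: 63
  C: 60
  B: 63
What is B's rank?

1

Sorted (descending): 63, 63, 63, 60, 60, 60, 56, 53, 53
The 3 values of 63 occupy positions 1–3 → each gets rank 1.
The 3 values of 60 occupy positions 4–6 → each gets rank 4.
The 2 values of 53 occupy positions 8–9 → each gets rank 8.
B has value 63 → rank 1.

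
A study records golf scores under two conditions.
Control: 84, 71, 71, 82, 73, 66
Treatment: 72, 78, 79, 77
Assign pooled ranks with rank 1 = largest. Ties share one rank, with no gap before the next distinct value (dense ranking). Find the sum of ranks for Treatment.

Sorted (descending): 84, 82, 79, 78, 77, 73, 72, 71, 71, 66
The 2 values of 71 share dense rank 8.
Remaining distinct values take the next consecutive integers.
Treatment values → pooled ranks: 72→7, 78→4, 79→3, 77→5
Rank sum = 7 + 4 + 3 + 5 = 19

19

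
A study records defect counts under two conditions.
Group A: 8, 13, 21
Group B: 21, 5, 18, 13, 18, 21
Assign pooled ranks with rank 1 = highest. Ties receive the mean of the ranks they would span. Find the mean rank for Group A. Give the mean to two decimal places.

Sorted (descending): 21, 21, 21, 18, 18, 13, 13, 8, 5
The 3 values of 21 occupy positions 1–3 → average rank 2.
The 2 values of 18 occupy positions 4–5 → average rank (4+5)/2 = 4.5.
The 2 values of 13 occupy positions 6–7 → average rank (6+7)/2 = 6.5.
Group A values → pooled ranks: 8→8, 13→6.5, 21→2
Mean rank = (8 + 6.5 + 2) / 3 = 5.50

5.50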